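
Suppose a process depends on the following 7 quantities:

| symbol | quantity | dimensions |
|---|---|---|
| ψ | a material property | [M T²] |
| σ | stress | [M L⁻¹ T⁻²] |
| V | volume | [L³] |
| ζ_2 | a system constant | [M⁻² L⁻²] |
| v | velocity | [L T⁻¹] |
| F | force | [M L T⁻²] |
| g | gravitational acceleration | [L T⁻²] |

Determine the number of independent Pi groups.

4

There are 7 variables and 3 base dimensions (M, L, T).
The dimension matrix has rank 3.
Independent dimensionless groups: 7 − 3 = 4.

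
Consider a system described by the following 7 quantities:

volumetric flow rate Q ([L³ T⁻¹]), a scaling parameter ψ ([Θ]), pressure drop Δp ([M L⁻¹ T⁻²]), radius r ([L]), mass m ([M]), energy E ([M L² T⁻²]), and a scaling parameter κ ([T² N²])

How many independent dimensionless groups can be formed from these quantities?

2

There are 7 variables and 5 base dimensions (M, L, T, Θ, N).
The dimension matrix has rank 5.
Independent dimensionless groups: 7 − 5 = 2.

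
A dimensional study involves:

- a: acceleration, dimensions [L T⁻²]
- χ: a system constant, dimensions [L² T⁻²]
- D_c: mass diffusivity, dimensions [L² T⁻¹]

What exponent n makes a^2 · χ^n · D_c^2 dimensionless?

Balance the L exponent: (2)·n from χ, plus 2·(1) + 2·(2) = 6 from the rest, must sum to zero.
2n + 6 = 0, so n = -3.

-3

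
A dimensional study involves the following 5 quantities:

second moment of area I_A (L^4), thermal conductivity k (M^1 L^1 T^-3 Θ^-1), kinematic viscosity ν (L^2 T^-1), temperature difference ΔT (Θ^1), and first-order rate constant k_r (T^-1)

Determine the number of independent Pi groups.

There are 5 variables and 4 base dimensions (M, L, T, Θ).
The dimension matrix has rank 4.
Independent dimensionless groups: 5 − 4 = 1.

1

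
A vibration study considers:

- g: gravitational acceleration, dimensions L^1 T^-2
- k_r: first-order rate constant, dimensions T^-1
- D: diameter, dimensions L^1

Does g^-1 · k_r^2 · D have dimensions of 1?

Sum the exponent of each base dimension across the product:
  L: −[g]_L + 2·[k_r]_L + [D]_L = −(1) + 2·(0) + (1) = 0
  T: −[g]_T + 2·[k_r]_T + [D]_T = −(-2) + 2·(-1) + (0) = 0
All base exponents vanish — dimensionless.

yes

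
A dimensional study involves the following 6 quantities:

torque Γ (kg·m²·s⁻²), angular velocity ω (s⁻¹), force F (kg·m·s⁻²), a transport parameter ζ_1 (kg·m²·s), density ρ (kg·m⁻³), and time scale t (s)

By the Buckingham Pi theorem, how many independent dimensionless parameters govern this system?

There are 6 variables and 3 base dimensions (M, L, T).
The dimension matrix has rank 3.
Independent dimensionless groups: 6 − 3 = 3.

3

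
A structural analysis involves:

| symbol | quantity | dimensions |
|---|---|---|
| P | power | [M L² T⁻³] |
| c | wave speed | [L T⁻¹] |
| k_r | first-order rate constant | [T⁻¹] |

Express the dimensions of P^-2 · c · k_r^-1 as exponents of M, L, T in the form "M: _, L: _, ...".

M: -2, L: -3, T: 6

Collect each base-dimension exponent across the product:
  M: −2·(1) + (0) − (0) = -2
  L: −2·(2) + (1) − (0) = -3
  T: −2·(-3) + (-1) − (-1) = 6
So the dimensions are [M⁻² L⁻³ T⁶].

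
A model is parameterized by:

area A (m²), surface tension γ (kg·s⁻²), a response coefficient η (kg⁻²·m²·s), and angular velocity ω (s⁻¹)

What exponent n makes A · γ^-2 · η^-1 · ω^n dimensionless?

Balance the T exponent: (-1)·n from ω, plus (0) − 2·(-2) − (1) = 3 from the rest, must sum to zero.
−n + 3 = 0, so n = 3.

3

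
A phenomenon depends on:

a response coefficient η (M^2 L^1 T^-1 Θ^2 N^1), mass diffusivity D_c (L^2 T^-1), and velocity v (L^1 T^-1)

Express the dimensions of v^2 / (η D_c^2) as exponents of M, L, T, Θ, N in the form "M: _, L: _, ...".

Collect each base-dimension exponent across the product:
  M: −(2) − 2·(0) + 2·(0) = -2
  L: −(1) − 2·(2) + 2·(1) = -3
  T: −(-1) − 2·(-1) + 2·(-1) = 1
  Θ: −(2) − 2·(0) + 2·(0) = -2
  N: −(1) − 2·(0) + 2·(0) = -1
So the dimensions are [M⁻² L⁻³ T Θ⁻² N⁻¹].

M: -2, L: -3, T: 1, Θ: -2, N: -1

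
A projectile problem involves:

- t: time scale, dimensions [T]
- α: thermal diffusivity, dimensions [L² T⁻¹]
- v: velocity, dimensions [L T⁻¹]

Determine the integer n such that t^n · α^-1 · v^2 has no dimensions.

1

Balance the T exponent: (1)·n from t, plus −(-1) + 2·(-1) = -1 from the rest, must sum to zero.
n − 1 = 0, so n = 1.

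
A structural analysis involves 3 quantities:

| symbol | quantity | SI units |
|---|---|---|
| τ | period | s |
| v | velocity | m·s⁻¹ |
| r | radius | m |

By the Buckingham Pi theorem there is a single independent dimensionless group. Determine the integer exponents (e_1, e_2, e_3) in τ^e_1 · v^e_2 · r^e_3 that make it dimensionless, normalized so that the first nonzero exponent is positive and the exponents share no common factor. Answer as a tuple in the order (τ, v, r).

L: e_1·(0) + e_2·(1) + e_3·(1) = 0
T: e_1·(1) + e_2·(-1) + e_3·(0) = 0
Solving this homogeneous linear system for the smallest-integer solution (first nonzero entry positive) gives (1, 1, -1).

(1, 1, -1)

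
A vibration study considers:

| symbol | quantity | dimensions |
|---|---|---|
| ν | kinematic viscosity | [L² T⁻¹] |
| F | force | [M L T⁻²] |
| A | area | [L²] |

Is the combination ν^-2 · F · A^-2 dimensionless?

no

Sum the exponent of each base dimension across the product:
  M: −2·[ν]_M + [F]_M − 2·[A]_M = −2·(0) + (1) − 2·(0) = 1
  L: −2·[ν]_L + [F]_L − 2·[A]_L = −2·(2) + (1) − 2·(2) = -7
  T: −2·[ν]_T + [F]_T − 2·[A]_T = −2·(-1) + (-2) − 2·(0) = 0
Net dimensions [M L⁻⁷] ≠ [1] — not dimensionless.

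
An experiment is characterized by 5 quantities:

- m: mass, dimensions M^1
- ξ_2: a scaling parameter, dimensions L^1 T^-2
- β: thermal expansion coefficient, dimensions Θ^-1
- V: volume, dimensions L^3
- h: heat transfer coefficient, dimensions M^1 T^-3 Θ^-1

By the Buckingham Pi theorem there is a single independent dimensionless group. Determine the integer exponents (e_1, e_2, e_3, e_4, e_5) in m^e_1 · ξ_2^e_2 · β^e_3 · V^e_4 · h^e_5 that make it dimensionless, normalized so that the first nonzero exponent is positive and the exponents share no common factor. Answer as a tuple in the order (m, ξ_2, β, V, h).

(2, 3, 2, -1, -2)

M: e_1·(1) + e_2·(0) + e_3·(0) + e_4·(0) + e_5·(1) = 0
L: e_1·(0) + e_2·(1) + e_3·(0) + e_4·(3) + e_5·(0) = 0
T: e_1·(0) + e_2·(-2) + e_3·(0) + e_4·(0) + e_5·(-3) = 0
Θ: e_1·(0) + e_2·(0) + e_3·(-1) + e_4·(0) + e_5·(-1) = 0
Solving this homogeneous linear system for the smallest-integer solution (first nonzero entry positive) gives (2, 3, 2, -1, -2).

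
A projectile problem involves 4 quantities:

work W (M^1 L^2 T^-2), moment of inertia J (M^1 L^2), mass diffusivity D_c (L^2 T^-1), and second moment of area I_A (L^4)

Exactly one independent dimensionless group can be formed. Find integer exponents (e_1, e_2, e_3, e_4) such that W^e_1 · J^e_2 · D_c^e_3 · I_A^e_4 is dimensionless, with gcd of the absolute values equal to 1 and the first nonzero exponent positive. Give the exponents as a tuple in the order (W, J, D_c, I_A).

(1, -1, -2, 1)

M: e_1·(1) + e_2·(1) + e_3·(0) + e_4·(0) = 0
L: e_1·(2) + e_2·(2) + e_3·(2) + e_4·(4) = 0
T: e_1·(-2) + e_2·(0) + e_3·(-1) + e_4·(0) = 0
Solving this homogeneous linear system for the smallest-integer solution (first nonzero entry positive) gives (1, -1, -2, 1).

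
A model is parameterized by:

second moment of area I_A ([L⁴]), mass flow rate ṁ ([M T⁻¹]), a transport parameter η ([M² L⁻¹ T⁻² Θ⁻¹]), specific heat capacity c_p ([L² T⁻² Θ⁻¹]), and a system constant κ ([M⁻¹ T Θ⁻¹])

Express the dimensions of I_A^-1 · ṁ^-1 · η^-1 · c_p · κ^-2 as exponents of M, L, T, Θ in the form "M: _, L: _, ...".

Collect each base-dimension exponent across the product:
  M: −(0) − (1) − (2) + (0) − 2·(-1) = -1
  L: −(4) − (0) − (-1) + (2) − 2·(0) = -1
  T: −(0) − (-1) − (-2) + (-2) − 2·(1) = -1
  Θ: −(0) − (0) − (-1) + (-1) − 2·(-1) = 2
So the dimensions are [M⁻¹ L⁻¹ T⁻¹ Θ²].

M: -1, L: -1, T: -1, Θ: 2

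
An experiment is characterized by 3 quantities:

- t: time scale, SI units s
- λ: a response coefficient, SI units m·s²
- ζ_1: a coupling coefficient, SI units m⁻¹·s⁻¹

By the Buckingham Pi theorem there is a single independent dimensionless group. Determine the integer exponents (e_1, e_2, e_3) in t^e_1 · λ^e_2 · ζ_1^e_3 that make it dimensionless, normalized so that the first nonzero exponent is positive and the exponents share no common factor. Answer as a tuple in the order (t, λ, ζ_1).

L: e_1·(0) + e_2·(1) + e_3·(-1) = 0
T: e_1·(1) + e_2·(2) + e_3·(-1) = 0
Solving this homogeneous linear system for the smallest-integer solution (first nonzero entry positive) gives (1, -1, -1).

(1, -1, -1)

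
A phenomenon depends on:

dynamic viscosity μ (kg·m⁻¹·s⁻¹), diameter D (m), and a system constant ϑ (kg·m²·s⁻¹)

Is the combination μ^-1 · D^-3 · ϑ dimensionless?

Sum the exponent of each base dimension across the product:
  M: −[μ]_M − 3·[D]_M + [ϑ]_M = −(1) − 3·(0) + (1) = 0
  L: −[μ]_L − 3·[D]_L + [ϑ]_L = −(-1) − 3·(1) + (2) = 0
  T: −[μ]_T − 3·[D]_T + [ϑ]_T = −(-1) − 3·(0) + (-1) = 0
All base exponents vanish — dimensionless.

yes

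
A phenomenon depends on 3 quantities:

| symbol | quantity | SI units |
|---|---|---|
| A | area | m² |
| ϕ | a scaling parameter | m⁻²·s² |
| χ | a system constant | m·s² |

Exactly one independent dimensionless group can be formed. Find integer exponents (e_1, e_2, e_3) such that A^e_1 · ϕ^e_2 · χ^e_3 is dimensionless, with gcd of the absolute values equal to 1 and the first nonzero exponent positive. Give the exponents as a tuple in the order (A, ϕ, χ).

(3, 2, -2)

L: e_1·(2) + e_2·(-2) + e_3·(1) = 0
T: e_1·(0) + e_2·(2) + e_3·(2) = 0
Solving this homogeneous linear system for the smallest-integer solution (first nonzero entry positive) gives (3, 2, -2).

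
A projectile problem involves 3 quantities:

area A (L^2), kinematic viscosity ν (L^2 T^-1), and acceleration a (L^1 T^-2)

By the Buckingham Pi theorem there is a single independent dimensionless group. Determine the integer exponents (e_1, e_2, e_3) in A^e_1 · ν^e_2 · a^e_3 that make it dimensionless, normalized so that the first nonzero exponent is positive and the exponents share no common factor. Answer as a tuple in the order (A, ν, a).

(3, -4, 2)

L: e_1·(2) + e_2·(2) + e_3·(1) = 0
T: e_1·(0) + e_2·(-1) + e_3·(-2) = 0
Solving this homogeneous linear system for the smallest-integer solution (first nonzero entry positive) gives (3, -4, 2).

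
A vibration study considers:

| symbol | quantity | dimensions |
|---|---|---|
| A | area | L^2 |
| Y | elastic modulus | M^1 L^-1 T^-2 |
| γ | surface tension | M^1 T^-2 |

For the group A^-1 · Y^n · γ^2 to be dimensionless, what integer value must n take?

-2

Balance the M exponent: (1)·n from Y, plus −(0) + 2·(1) = 2 from the rest, must sum to zero.
n + 2 = 0, so n = -2.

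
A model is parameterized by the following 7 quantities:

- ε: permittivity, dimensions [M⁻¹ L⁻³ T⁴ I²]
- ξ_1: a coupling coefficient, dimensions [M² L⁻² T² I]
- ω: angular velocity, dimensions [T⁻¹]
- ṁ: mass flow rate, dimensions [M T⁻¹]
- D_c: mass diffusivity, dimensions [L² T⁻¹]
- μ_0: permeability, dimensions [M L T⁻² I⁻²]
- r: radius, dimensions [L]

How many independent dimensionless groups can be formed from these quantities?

There are 7 variables and 4 base dimensions (M, L, T, I).
The dimension matrix has rank 4.
Independent dimensionless groups: 7 − 4 = 3.

3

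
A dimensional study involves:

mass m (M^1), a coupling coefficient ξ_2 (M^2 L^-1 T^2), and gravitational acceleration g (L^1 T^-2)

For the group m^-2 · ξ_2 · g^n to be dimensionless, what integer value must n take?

Balance the L exponent: (1)·n from g, plus −2·(0) + (-1) = -1 from the rest, must sum to zero.
n − 1 = 0, so n = 1.

1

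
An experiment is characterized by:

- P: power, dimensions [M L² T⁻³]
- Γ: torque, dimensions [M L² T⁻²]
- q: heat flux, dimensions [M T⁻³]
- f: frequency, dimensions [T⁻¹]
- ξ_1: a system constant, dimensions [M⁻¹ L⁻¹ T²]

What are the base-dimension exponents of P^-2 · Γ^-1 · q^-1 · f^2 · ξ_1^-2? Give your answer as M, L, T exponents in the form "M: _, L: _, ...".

M: -2, L: -4, T: 5

Collect each base-dimension exponent across the product:
  M: −2·(1) − (1) − (1) + 2·(0) − 2·(-1) = -2
  L: −2·(2) − (2) − (0) + 2·(0) − 2·(-1) = -4
  T: −2·(-3) − (-2) − (-3) + 2·(-1) − 2·(2) = 5
So the dimensions are [M⁻² L⁻⁴ T⁵].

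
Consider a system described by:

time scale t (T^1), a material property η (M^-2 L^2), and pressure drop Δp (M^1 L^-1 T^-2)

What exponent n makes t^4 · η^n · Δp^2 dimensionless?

1

Balance the M exponent: (-2)·n from η, plus 4·(0) + 2·(1) = 2 from the rest, must sum to zero.
-2n + 2 = 0, so n = 1.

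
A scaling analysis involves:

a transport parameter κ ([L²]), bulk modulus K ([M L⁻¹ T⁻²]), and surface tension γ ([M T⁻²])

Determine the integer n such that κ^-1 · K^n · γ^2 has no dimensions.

Balance the M exponent: (1)·n from K, plus −(0) + 2·(1) = 2 from the rest, must sum to zero.
n + 2 = 0, so n = -2.

-2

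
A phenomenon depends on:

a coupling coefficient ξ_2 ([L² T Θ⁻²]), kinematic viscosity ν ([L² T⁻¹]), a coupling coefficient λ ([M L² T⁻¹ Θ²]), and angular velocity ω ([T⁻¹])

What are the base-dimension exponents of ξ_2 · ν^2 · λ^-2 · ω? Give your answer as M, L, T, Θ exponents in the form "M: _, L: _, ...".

Collect each base-dimension exponent across the product:
  M: (0) + 2·(0) − 2·(1) + (0) = -2
  L: (2) + 2·(2) − 2·(2) + (0) = 2
  T: (1) + 2·(-1) − 2·(-1) + (-1) = 0
  Θ: (-2) + 2·(0) − 2·(2) + (0) = -6
So the dimensions are [M⁻² L² Θ⁻⁶].

M: -2, L: 2, T: 0, Θ: -6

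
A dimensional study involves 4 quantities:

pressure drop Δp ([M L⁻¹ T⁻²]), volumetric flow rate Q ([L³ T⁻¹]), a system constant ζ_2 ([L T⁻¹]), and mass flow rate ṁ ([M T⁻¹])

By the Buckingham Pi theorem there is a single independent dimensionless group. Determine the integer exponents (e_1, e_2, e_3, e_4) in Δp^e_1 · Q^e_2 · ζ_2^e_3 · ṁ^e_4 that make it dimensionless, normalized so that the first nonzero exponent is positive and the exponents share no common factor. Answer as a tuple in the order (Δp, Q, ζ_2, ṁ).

(1, 1, -2, -1)

M: e_1·(1) + e_2·(0) + e_3·(0) + e_4·(1) = 0
L: e_1·(-1) + e_2·(3) + e_3·(1) + e_4·(0) = 0
T: e_1·(-2) + e_2·(-1) + e_3·(-1) + e_4·(-1) = 0
Solving this homogeneous linear system for the smallest-integer solution (first nonzero entry positive) gives (1, 1, -2, -1).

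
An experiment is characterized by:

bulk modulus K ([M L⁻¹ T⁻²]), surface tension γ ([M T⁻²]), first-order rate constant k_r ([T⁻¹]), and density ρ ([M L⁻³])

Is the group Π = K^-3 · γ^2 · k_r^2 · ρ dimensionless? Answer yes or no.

yes

Sum the exponent of each base dimension across the product:
  M: −3·[K]_M + 2·[γ]_M + 2·[k_r]_M + [ρ]_M = −3·(1) + 2·(1) + 2·(0) + (1) = 0
  L: −3·[K]_L + 2·[γ]_L + 2·[k_r]_L + [ρ]_L = −3·(-1) + 2·(0) + 2·(0) + (-3) = 0
  T: −3·[K]_T + 2·[γ]_T + 2·[k_r]_T + [ρ]_T = −3·(-2) + 2·(-2) + 2·(-1) + (0) = 0
  Θ: −3·[K]_Θ + 2·[γ]_Θ + 2·[k_r]_Θ + [ρ]_Θ = −3·(0) + 2·(0) + 2·(0) + (0) = 0
All base exponents vanish — dimensionless.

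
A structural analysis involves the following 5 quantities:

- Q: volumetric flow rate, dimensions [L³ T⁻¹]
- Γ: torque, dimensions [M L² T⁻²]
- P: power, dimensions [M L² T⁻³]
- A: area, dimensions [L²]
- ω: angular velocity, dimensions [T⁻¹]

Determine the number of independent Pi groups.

There are 5 variables and 3 base dimensions (M, L, T).
The dimension matrix has rank 3.
Independent dimensionless groups: 5 − 3 = 2.

2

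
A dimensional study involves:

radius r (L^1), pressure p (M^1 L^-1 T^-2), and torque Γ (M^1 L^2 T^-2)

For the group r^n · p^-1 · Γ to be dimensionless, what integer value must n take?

Balance the L exponent: (1)·n from r, plus −(-1) + (2) = 3 from the rest, must sum to zero.
n + 3 = 0, so n = -3.

-3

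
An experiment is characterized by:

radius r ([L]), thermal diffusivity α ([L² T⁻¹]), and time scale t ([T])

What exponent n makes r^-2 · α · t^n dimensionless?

Balance the T exponent: (1)·n from t, plus −2·(0) + (-1) = -1 from the rest, must sum to zero.
n − 1 = 0, so n = 1.

1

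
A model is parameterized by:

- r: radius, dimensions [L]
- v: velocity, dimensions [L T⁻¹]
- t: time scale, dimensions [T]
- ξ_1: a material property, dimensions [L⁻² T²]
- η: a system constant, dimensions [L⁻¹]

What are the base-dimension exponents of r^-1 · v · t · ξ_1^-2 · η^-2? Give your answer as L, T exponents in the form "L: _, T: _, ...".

Collect each base-dimension exponent across the product:
  L: −(1) + (1) + (0) − 2·(-2) − 2·(-1) = 6
  T: −(0) + (-1) + (1) − 2·(2) − 2·(0) = -4
So the dimensions are [L⁶ T⁻⁴].

L: 6, T: -4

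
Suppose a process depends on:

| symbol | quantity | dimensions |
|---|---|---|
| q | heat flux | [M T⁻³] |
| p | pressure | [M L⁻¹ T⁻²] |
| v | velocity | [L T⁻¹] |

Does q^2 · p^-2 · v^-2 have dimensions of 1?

Sum the exponent of each base dimension across the product:
  M: 2·[q]_M − 2·[p]_M − 2·[v]_M = 2·(1) − 2·(1) − 2·(0) = 0
  L: 2·[q]_L − 2·[p]_L − 2·[v]_L = 2·(0) − 2·(-1) − 2·(1) = 0
  T: 2·[q]_T − 2·[p]_T − 2·[v]_T = 2·(-3) − 2·(-2) − 2·(-1) = 0
  Θ: 2·[q]_Θ − 2·[p]_Θ − 2·[v]_Θ = 2·(0) − 2·(0) − 2·(0) = 0
All base exponents vanish — dimensionless.

yes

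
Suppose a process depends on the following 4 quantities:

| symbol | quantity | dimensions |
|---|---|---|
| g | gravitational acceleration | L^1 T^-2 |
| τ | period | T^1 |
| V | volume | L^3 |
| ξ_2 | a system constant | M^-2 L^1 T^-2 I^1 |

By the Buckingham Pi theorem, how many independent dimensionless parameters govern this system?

1

There are 4 variables and 4 base dimensions (M, L, T, I).
The dimension matrix has rank 3 (less than 4: the dimension vectors are linearly dependent).
Independent dimensionless groups: 4 − 3 = 1.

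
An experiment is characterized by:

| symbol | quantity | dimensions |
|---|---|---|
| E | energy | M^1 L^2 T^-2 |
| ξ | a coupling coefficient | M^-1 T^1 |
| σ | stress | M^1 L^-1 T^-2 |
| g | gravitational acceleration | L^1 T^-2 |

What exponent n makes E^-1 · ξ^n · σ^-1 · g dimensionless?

-2

Balance the M exponent: (-1)·n from ξ, plus −(1) − (1) + (0) = -2 from the rest, must sum to zero.
−n − 2 = 0, so n = -2.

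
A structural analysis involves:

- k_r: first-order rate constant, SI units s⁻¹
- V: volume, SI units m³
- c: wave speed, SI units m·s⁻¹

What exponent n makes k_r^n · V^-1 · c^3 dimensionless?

Balance the T exponent: (-1)·n from k_r, plus −(0) + 3·(-1) = -3 from the rest, must sum to zero.
−n − 3 = 0, so n = -3.

-3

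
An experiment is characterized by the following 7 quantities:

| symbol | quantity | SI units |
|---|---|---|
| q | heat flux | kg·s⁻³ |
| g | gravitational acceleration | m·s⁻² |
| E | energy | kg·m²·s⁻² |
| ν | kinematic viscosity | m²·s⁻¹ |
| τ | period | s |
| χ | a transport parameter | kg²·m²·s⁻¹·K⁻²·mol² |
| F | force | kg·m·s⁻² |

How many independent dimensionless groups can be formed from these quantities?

3

There are 7 variables and 5 base dimensions (M, L, T, Θ, N).
The dimension matrix has rank 4 (less than 5: the dimension vectors are linearly dependent).
Independent dimensionless groups: 7 − 4 = 3.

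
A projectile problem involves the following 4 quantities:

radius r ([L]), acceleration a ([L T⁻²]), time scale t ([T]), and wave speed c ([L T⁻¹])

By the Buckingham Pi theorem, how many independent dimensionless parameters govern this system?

There are 4 variables and 2 base dimensions (L, T).
The dimension matrix has rank 2.
Independent dimensionless groups: 4 − 2 = 2.

2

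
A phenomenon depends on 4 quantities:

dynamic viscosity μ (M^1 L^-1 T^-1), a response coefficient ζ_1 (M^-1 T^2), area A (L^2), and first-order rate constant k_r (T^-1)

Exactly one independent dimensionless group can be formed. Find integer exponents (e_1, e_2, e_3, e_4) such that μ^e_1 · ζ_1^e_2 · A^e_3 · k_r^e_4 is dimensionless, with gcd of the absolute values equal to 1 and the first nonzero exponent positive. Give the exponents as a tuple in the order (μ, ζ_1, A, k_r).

(2, 2, 1, 2)

M: e_1·(1) + e_2·(-1) + e_3·(0) + e_4·(0) = 0
L: e_1·(-1) + e_2·(0) + e_3·(2) + e_4·(0) = 0
T: e_1·(-1) + e_2·(2) + e_3·(0) + e_4·(-1) = 0
Solving this homogeneous linear system for the smallest-integer solution (first nonzero entry positive) gives (2, 2, 1, 2).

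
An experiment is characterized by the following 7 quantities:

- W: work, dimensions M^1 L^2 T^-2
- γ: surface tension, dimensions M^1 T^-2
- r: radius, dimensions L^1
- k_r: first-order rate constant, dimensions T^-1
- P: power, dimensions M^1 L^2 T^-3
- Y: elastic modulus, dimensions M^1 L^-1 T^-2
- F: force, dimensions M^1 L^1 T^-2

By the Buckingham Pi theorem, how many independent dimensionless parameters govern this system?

There are 7 variables and 3 base dimensions (M, L, T).
The dimension matrix has rank 3.
Independent dimensionless groups: 7 − 3 = 4.

4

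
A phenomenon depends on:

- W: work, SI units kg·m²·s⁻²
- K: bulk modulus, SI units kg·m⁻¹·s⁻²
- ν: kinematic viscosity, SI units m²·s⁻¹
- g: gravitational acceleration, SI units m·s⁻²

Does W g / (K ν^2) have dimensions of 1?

yes

Sum the exponent of each base dimension across the product:
  M: [W]_M − [K]_M − 2·[ν]_M + [g]_M = (1) − (1) − 2·(0) + (0) = 0
  L: [W]_L − [K]_L − 2·[ν]_L + [g]_L = (2) − (-1) − 2·(2) + (1) = 0
  T: [W]_T − [K]_T − 2·[ν]_T + [g]_T = (-2) − (-2) − 2·(-1) + (-2) = 0
All base exponents vanish — dimensionless.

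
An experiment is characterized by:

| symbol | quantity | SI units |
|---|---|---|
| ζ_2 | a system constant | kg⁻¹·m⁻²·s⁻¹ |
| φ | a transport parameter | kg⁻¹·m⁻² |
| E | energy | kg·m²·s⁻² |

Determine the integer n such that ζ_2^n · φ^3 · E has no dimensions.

-2

Balance the M exponent: (-1)·n from ζ_2, plus 3·(-1) + (1) = -2 from the rest, must sum to zero.
−n − 2 = 0, so n = -2.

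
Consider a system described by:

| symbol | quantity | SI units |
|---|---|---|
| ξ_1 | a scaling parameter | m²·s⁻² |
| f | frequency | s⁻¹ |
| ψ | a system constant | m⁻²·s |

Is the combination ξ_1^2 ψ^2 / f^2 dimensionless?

Sum the exponent of each base dimension across the product:
  L: 2·[ξ_1]_L − 2·[f]_L + 2·[ψ]_L = 2·(2) − 2·(0) + 2·(-2) = 0
  T: 2·[ξ_1]_T − 2·[f]_T + 2·[ψ]_T = 2·(-2) − 2·(-1) + 2·(1) = 0
All base exponents vanish — dimensionless.

yes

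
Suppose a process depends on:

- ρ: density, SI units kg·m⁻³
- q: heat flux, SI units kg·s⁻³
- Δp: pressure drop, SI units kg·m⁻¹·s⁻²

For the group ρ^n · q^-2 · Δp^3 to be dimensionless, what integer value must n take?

Balance the M exponent: (1)·n from ρ, plus −2·(1) + 3·(1) = 1 from the rest, must sum to zero.
n + 1 = 0, so n = -1.

-1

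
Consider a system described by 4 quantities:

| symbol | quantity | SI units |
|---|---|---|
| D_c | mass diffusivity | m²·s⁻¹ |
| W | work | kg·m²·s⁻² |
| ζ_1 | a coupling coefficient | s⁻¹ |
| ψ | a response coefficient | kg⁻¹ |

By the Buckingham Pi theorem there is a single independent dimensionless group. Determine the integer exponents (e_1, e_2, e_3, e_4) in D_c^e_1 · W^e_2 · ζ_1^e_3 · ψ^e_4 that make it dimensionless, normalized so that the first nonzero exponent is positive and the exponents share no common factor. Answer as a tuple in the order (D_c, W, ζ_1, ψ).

(1, -1, 1, -1)

M: e_1·(0) + e_2·(1) + e_3·(0) + e_4·(-1) = 0
L: e_1·(2) + e_2·(2) + e_3·(0) + e_4·(0) = 0
T: e_1·(-1) + e_2·(-2) + e_3·(-1) + e_4·(0) = 0
Solving this homogeneous linear system for the smallest-integer solution (first nonzero entry positive) gives (1, -1, 1, -1).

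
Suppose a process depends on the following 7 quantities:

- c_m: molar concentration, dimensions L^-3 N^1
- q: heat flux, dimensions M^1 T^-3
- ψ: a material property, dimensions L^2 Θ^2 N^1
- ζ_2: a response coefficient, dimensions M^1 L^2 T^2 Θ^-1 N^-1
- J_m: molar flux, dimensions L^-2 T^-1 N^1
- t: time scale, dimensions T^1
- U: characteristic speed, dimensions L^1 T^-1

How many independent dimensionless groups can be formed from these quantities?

There are 7 variables and 5 base dimensions (M, L, T, Θ, N).
The dimension matrix has rank 5.
Independent dimensionless groups: 7 − 5 = 2.

2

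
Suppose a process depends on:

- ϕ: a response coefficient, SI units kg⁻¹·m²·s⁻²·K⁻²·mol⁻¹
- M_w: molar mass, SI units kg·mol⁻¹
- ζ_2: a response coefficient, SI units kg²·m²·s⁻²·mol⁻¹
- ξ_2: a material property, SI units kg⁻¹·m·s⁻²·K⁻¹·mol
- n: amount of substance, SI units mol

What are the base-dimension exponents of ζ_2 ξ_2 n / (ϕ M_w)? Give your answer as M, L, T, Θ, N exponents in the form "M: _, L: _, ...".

Collect each base-dimension exponent across the product:
  M: −(-1) − (1) + (2) + (-1) + (0) = 1
  L: −(2) − (0) + (2) + (1) + (0) = 1
  T: −(-2) − (0) + (-2) + (-2) + (0) = -2
  Θ: −(-2) − (0) + (0) + (-1) + (0) = 1
  N: −(-1) − (-1) + (-1) + (1) + (1) = 3
So the dimensions are [M L T⁻² Θ N³].

M: 1, L: 1, T: -2, Θ: 1, N: 3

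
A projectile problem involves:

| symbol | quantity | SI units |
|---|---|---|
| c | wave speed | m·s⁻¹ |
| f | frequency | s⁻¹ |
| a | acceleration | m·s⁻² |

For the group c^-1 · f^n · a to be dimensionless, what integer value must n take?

-1

Balance the T exponent: (-1)·n from f, plus −(-1) + (-2) = -1 from the rest, must sum to zero.
−n − 1 = 0, so n = -1.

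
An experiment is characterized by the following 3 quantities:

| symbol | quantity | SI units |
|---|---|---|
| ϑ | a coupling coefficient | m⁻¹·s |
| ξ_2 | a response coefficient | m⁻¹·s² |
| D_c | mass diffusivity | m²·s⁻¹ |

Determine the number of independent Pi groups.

1

There are 3 variables and 2 base dimensions (L, T).
The dimension matrix has rank 2.
Independent dimensionless groups: 3 − 2 = 1.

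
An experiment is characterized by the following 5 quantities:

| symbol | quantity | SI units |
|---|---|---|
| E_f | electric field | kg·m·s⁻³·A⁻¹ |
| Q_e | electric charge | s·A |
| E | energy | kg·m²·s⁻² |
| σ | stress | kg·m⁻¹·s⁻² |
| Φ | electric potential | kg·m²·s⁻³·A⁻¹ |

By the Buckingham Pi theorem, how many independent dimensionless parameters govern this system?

2

There are 5 variables and 4 base dimensions (M, L, T, I).
The dimension matrix has rank 3 (less than 4: the dimension vectors are linearly dependent).
Independent dimensionless groups: 5 − 3 = 2.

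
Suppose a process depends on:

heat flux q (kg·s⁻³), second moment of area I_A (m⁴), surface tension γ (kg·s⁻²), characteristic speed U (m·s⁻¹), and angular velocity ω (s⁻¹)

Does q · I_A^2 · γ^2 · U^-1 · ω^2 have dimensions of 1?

Sum the exponent of each base dimension across the product:
  M: [q]_M + 2·[I_A]_M + 2·[γ]_M − [U]_M + 2·[ω]_M = (1) + 2·(0) + 2·(1) − (0) + 2·(0) = 3
  L: [q]_L + 2·[I_A]_L + 2·[γ]_L − [U]_L + 2·[ω]_L = (0) + 2·(4) + 2·(0) − (1) + 2·(0) = 7
  T: [q]_T + 2·[I_A]_T + 2·[γ]_T − [U]_T + 2·[ω]_T = (-3) + 2·(0) + 2·(-2) − (-1) + 2·(-1) = -8
Net dimensions [M³ L⁷ T⁻⁸] ≠ [1] — not dimensionless.

no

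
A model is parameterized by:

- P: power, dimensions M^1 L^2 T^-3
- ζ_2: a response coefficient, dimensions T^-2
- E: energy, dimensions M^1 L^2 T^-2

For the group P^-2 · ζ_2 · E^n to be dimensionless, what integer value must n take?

2

Balance the M exponent: (1)·n from E, plus −2·(1) + (0) = -2 from the rest, must sum to zero.
n − 2 = 0, so n = 2.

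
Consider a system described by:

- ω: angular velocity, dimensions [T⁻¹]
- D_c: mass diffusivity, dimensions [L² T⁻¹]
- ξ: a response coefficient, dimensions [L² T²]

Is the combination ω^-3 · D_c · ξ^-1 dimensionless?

Sum the exponent of each base dimension across the product:
  L: −3·[ω]_L + [D_c]_L − [ξ]_L = −3·(0) + (2) − (2) = 0
  T: −3·[ω]_T + [D_c]_T − [ξ]_T = −3·(-1) + (-1) − (2) = 0
All base exponents vanish — dimensionless.

yes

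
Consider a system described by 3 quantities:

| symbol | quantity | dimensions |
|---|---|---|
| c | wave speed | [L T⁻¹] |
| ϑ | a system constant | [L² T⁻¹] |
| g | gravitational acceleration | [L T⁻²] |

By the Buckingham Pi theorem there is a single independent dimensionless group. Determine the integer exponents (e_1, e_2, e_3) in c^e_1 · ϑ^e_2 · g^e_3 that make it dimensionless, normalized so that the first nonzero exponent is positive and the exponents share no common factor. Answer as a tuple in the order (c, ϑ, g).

L: e_1·(1) + e_2·(2) + e_3·(1) = 0
T: e_1·(-1) + e_2·(-1) + e_3·(-2) = 0
Solving this homogeneous linear system for the smallest-integer solution (first nonzero entry positive) gives (3, -1, -1).

(3, -1, -1)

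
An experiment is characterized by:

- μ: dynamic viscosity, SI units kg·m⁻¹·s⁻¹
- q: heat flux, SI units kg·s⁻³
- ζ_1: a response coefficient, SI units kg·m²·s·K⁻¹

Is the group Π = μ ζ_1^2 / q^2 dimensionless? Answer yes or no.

no

Sum the exponent of each base dimension across the product:
  M: [μ]_M − 2·[q]_M + 2·[ζ_1]_M = (1) − 2·(1) + 2·(1) = 1
  L: [μ]_L − 2·[q]_L + 2·[ζ_1]_L = (-1) − 2·(0) + 2·(2) = 3
  T: [μ]_T − 2·[q]_T + 2·[ζ_1]_T = (-1) − 2·(-3) + 2·(1) = 7
  Θ: [μ]_Θ − 2·[q]_Θ + 2·[ζ_1]_Θ = (0) − 2·(0) + 2·(-1) = -2
Net dimensions [M L³ T⁷ Θ⁻²] ≠ [1] — not dimensionless.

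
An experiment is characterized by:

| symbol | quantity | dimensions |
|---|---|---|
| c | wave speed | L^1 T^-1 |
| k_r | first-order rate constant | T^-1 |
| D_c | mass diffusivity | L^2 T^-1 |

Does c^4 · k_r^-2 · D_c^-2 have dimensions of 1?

yes

Sum the exponent of each base dimension across the product:
  L: 4·[c]_L − 2·[k_r]_L − 2·[D_c]_L = 4·(1) − 2·(0) − 2·(2) = 0
  T: 4·[c]_T − 2·[k_r]_T − 2·[D_c]_T = 4·(-1) − 2·(-1) − 2·(-1) = 0
All base exponents vanish — dimensionless.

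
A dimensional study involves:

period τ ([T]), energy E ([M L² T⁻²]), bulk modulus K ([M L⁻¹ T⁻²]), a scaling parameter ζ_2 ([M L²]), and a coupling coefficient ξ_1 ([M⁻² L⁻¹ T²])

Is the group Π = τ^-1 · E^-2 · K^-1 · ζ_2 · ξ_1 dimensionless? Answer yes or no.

no

Sum the exponent of each base dimension across the product:
  M: −[τ]_M − 2·[E]_M − [K]_M + [ζ_2]_M + [ξ_1]_M = −(0) − 2·(1) − (1) + (1) + (-2) = -4
  L: −[τ]_L − 2·[E]_L − [K]_L + [ζ_2]_L + [ξ_1]_L = −(0) − 2·(2) − (-1) + (2) + (-1) = -2
  T: −[τ]_T − 2·[E]_T − [K]_T + [ζ_2]_T + [ξ_1]_T = −(1) − 2·(-2) − (-2) + (0) + (2) = 7
Net dimensions [M⁻⁴ L⁻² T⁷] ≠ [1] — not dimensionless.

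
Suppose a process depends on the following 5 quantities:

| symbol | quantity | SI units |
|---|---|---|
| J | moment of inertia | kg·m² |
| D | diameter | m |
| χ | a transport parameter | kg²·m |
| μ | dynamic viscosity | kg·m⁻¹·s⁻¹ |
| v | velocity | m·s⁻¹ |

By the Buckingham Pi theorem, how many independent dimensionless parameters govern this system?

2

There are 5 variables and 3 base dimensions (M, L, T).
The dimension matrix has rank 3.
Independent dimensionless groups: 5 − 3 = 2.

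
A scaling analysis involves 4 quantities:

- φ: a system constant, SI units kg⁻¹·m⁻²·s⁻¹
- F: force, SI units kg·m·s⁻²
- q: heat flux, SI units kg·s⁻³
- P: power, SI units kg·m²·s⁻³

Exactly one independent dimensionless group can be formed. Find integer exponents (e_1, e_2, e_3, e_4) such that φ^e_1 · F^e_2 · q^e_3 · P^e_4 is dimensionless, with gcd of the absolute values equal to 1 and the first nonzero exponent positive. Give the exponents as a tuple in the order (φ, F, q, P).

M: e_1·(-1) + e_2·(1) + e_3·(1) + e_4·(1) = 0
L: e_1·(-2) + e_2·(1) + e_3·(0) + e_4·(2) = 0
T: e_1·(-1) + e_2·(-2) + e_3·(-3) + e_4·(-3) = 0
Solving this homogeneous linear system for the smallest-integer solution (first nonzero entry positive) gives (1, 4, -2, -1).

(1, 4, -2, -1)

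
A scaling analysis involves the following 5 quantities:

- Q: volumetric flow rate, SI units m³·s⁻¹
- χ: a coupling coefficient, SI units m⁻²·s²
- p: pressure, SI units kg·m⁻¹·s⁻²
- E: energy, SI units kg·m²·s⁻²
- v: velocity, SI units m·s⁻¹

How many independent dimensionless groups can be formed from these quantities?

There are 5 variables and 3 base dimensions (M, L, T).
The dimension matrix has rank 3.
Independent dimensionless groups: 5 − 3 = 2.

2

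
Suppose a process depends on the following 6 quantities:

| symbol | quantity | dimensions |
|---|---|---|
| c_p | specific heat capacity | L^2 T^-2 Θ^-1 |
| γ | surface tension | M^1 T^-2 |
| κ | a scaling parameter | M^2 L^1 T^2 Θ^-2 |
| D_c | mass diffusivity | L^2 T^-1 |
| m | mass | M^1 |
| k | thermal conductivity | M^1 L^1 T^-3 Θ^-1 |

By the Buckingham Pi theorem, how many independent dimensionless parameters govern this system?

There are 6 variables and 4 base dimensions (M, L, T, Θ).
The dimension matrix has rank 4.
Independent dimensionless groups: 6 − 4 = 2.

2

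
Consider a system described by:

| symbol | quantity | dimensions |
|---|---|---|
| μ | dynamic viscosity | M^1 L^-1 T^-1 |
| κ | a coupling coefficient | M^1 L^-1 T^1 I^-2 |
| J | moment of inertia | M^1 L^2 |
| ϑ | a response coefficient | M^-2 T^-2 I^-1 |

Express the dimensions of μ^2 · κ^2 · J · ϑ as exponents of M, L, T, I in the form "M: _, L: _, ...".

Collect each base-dimension exponent across the product:
  M: 2·(1) + 2·(1) + (1) + (-2) = 3
  L: 2·(-1) + 2·(-1) + (2) + (0) = -2
  T: 2·(-1) + 2·(1) + (0) + (-2) = -2
  I: 2·(0) + 2·(-2) + (0) + (-1) = -5
So the dimensions are [M³ L⁻² T⁻² I⁻⁵].

M: 3, L: -2, T: -2, I: -5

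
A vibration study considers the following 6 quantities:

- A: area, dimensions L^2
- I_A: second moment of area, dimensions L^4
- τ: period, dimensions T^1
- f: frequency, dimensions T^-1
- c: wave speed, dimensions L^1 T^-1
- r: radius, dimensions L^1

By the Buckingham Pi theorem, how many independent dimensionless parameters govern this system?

4

There are 6 variables and 2 base dimensions (L, T).
The dimension matrix has rank 2.
Independent dimensionless groups: 6 − 2 = 4.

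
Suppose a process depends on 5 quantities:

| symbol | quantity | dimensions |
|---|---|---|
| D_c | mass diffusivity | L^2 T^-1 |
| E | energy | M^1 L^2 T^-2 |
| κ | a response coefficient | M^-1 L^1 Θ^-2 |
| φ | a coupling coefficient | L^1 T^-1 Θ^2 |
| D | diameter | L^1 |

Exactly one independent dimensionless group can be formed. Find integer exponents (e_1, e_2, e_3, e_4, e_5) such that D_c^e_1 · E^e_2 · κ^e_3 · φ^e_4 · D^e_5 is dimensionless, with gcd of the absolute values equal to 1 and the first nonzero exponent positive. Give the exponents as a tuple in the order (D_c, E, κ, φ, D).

M: e_1·(0) + e_2·(1) + e_3·(-1) + e_4·(0) + e_5·(0) = 0
L: e_1·(2) + e_2·(2) + e_3·(1) + e_4·(1) + e_5·(1) = 0
T: e_1·(-1) + e_2·(-2) + e_3·(0) + e_4·(-1) + e_5·(0) = 0
Θ: e_1·(0) + e_2·(0) + e_3·(-2) + e_4·(2) + e_5·(0) = 0
Solving this homogeneous linear system for the smallest-integer solution (first nonzero entry positive) gives (3, -1, -1, -1, -2).

(3, -1, -1, -1, -2)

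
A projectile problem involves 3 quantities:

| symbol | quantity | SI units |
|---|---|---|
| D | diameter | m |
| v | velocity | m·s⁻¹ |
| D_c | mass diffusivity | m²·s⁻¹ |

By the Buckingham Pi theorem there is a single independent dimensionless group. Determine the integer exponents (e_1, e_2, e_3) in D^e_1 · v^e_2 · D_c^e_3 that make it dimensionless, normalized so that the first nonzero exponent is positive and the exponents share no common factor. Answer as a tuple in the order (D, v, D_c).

L: e_1·(1) + e_2·(1) + e_3·(2) = 0
T: e_1·(0) + e_2·(-1) + e_3·(-1) = 0
Solving this homogeneous linear system for the smallest-integer solution (first nonzero entry positive) gives (1, 1, -1).

(1, 1, -1)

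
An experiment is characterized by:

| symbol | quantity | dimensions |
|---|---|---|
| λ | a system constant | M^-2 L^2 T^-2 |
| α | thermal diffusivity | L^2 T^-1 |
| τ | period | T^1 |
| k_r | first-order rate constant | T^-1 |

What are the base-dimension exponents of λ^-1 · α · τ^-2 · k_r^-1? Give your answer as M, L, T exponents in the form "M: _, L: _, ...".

M: 2, L: 0, T: 0

Collect each base-dimension exponent across the product:
  M: −(-2) + (0) − 2·(0) − (0) = 2
  L: −(2) + (2) − 2·(0) − (0) = 0
  T: −(-2) + (-1) − 2·(1) − (-1) = 0
So the dimensions are [M²].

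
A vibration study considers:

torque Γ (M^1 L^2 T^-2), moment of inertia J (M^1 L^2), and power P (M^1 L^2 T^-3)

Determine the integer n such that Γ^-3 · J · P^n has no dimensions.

2

Balance the M exponent: (1)·n from P, plus −3·(1) + (1) = -2 from the rest, must sum to zero.
n − 2 = 0, so n = 2.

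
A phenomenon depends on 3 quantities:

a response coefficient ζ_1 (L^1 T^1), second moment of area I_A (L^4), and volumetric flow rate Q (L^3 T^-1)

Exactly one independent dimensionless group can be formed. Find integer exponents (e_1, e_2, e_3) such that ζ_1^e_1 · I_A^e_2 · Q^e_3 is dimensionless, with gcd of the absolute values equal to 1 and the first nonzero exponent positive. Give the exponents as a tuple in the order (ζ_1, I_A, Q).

(1, -1, 1)

L: e_1·(1) + e_2·(4) + e_3·(3) = 0
T: e_1·(1) + e_2·(0) + e_3·(-1) = 0
Solving this homogeneous linear system for the smallest-integer solution (first nonzero entry positive) gives (1, -1, 1).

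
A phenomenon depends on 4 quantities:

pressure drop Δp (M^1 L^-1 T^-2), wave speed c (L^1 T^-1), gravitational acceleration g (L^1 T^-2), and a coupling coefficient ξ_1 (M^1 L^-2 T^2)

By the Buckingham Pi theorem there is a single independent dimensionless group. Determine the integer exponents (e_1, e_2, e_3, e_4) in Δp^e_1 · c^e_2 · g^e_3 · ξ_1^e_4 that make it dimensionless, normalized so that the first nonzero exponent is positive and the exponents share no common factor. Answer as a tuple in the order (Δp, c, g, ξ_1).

(1, 2, -3, -1)

M: e_1·(1) + e_2·(0) + e_3·(0) + e_4·(1) = 0
L: e_1·(-1) + e_2·(1) + e_3·(1) + e_4·(-2) = 0
T: e_1·(-2) + e_2·(-1) + e_3·(-2) + e_4·(2) = 0
Solving this homogeneous linear system for the smallest-integer solution (first nonzero entry positive) gives (1, 2, -3, -1).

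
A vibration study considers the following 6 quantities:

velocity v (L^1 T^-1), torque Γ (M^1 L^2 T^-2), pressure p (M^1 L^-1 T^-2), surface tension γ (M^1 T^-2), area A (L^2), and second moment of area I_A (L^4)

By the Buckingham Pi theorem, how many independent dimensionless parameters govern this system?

3

There are 6 variables and 3 base dimensions (M, L, T).
The dimension matrix has rank 3.
Independent dimensionless groups: 6 − 3 = 3.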